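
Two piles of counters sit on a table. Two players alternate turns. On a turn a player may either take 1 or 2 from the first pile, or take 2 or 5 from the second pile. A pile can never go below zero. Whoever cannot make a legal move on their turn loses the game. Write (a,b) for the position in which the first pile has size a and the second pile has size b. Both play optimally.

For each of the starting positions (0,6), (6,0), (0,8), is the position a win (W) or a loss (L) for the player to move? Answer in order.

(0,6): W, (6,0): L, (0,8): L

Classify positions by backward induction: terminal positions (no move available) are L. From any other position, the mover wins iff some move reaches an L.
No move ever increases a pile, so every position that can arise here has a ≤ 6 and b ≤ 8; it is enough to label the cells with 0 ≤ a ≤ 6 and 0 ≤ b ≤ 8.
Every move lowers a or b (never raises either), so fill the grid row by row in increasing a, and left to right within a row: each cell's successors are then already labelled.
      b=0  b=1  b=2  b=3  b=4  b=5  b=6  b=7  b=8
a=0:    L    L    W    W    L    W    W    L    L
a=1:    W    W    L    L    W    W    L    W    W
a=2:    W    W    W    W    W    L    W    W    W
a=3:    L    L    W    W    L    W    W    L    L
a=4:    W    W    L    L    W    W    L    W    W
a=5:    W    W    W    W    W    L    W    W    W
a=6:    L    L    W    W    L    W    W    L    L
Cells with no legal move (terminal, hence L): (0,0), (0,1).
The remaining L cells, each justified by listing all of its moves:
(0,4): →(0,2)(W) only, which is W, so L
(0,7): →(0,5)(W), (0,2)(W) — all W, so L
(0,8): →(0,6)(W), (0,3)(W) — all W, so L
(1,2): →(0,2)(W), (1,0)(W) — all W, so L
(1,3): →(0,3)(W), (1,1)(W) — all W, so L
(1,6): →(0,6)(W), (1,4)(W), (1,1)(W) — all W, so L
(2,5): →(1,5)(W), (0,5)(W), (2,3)(W), (2,0)(W) — all W, so L
(3,0): →(2,0)(W), (1,0)(W) — all W, so L
(3,1): →(2,1)(W), (1,1)(W) — all W, so L
(3,4): →(2,4)(W), (1,4)(W), (3,2)(W) — all W, so L
(3,7): →(2,7)(W), (1,7)(W), (3,5)(W), (3,2)(W) — all W, so L
(3,8): →(2,8)(W), (1,8)(W), (3,6)(W), (3,3)(W) — all W, so L
(4,2): →(3,2)(W), (2,2)(W), (4,0)(W) — all W, so L
(4,3): →(3,3)(W), (2,3)(W), (4,1)(W) — all W, so L
(4,6): →(3,6)(W), (2,6)(W), (4,4)(W), (4,1)(W) — all W, so L
(5,5): →(4,5)(W), (3,5)(W), (5,3)(W), (5,0)(W) — all W, so L
(6,0): →(5,0)(W), (4,0)(W) — all W, so L
(6,1): →(5,1)(W), (4,1)(W) — all W, so L
(6,4): →(5,4)(W), (4,4)(W), (6,2)(W) — all W, so L
(6,7): →(5,7)(W), (4,7)(W), (6,5)(W), (6,2)(W) — all W, so L
(6,8): →(5,8)(W), (4,8)(W), (6,6)(W), (6,3)(W) — all W, so L
Every other cell has at least one move into one of the L cells above, so it is W.
(0,6): the move to (0,4) reaches an L cell, so W
(6,0): one of the L cells justified above, so L
(0,8): one of the L cells justified above, so L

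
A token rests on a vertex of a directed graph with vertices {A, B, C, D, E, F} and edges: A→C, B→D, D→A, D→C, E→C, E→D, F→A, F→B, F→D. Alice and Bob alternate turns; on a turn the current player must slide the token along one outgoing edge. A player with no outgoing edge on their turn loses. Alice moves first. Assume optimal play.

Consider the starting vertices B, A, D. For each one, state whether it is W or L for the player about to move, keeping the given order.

B: L, A: W, D: W

Positions with no move are L. A position that does have a move is losing for the player to move precisely when every available move leads to a winning position for the opponent. Fill in the labels:
Every edge goes from a vertex to one that appears earlier in the order C, A, D, E, B, F, so processing vertices in that order labels each vertex after all of its successors.
C: no outgoing edge → L
A: reaches L-position C → W
D: reaches L-position C → W
E: reaches L-position C → W
B: only reaches D(W), which is W → L
F: reaches L-position B → W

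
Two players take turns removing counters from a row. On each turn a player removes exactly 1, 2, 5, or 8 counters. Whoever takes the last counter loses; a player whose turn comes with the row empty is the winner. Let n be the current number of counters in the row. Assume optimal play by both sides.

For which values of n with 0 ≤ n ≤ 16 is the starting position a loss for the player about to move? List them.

Work bottom-up. With no move the player to move wins. Otherwise the position is W if at least one move leads to an L position for the opponent, and L if every move leads to a W.
n=0: no move; the opponent has just taken the last counter and therefore loses → W
n=1: the only move is to 0(W), a W ⇒ L
n=2: can move to 1, which is L ⇒ W
n=3: can move to 1, which is L ⇒ W
n=4: moves to 3(W), 2(W); every one is W ⇒ L
n=5: can move to 4, which is L ⇒ W
n=6: can move to 4, which is L ⇒ W
n=7: moves to 6(W), 5(W), 2(W); every one is W ⇒ L
n=8: can move to 7, which is L ⇒ W
n=9: can move to 7, which is L ⇒ W
n=10: moves to 9(W), 8(W), 5(W), 2(W); every one is W ⇒ L
n=11: can move to 10, which is L ⇒ W
n=12: can move to 10, which is L ⇒ W
n=13: moves to 12(W), 11(W), 8(W), 5(W); every one is W ⇒ L
n=14: can move to 13, which is L ⇒ W
n=15: can move to 13, which is L ⇒ W
n=16: moves to 15(W), 14(W), 11(W), 8(W); every one is W ⇒ L
The losing starting values of n are exactly the entries labelled L in this table (6 of them).

1, 4, 7, 10, 13, 16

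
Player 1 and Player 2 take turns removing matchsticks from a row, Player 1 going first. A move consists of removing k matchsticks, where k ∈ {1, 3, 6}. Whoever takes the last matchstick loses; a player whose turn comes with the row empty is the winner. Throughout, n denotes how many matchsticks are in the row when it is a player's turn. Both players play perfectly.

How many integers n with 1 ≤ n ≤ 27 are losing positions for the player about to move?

Classify positions by backward induction: terminal positions (no move available) are W. From any other position, the mover wins iff some move reaches an L.
n=0: no move; the opponent has just taken the last matchstick and therefore loses → W
n=1: L (sole option 0(W) is W)
n=2: W (go to 1, an L position)
n=3: L (options 2(W), 0(W) are all W)
n=4: W (go to 3, an L position)
n=5: L (options 4(W), 2(W) are all W)
n=6: W (go to 5, an L position)
n=7: W (go to 1, an L position)
n=8: W (go to 5, an L position)
n=9: W (go to 3, an L position)
n=10: L (options 9(W), 7(W), 4(W) are all W)
n=11: W (go to 10, an L position)
n=12: L (options 11(W), 9(W), 6(W) are all W)
n=13: W (go to 12, an L position)
n=14: L (options 13(W), 11(W), 8(W) are all W)
n=15: W (go to 14, an L position)
n=16: W (go to 10, an L position)
n=17: W (go to 14, an L position)
n=18: W (go to 12, an L position)
n=19: L (options 18(W), 16(W), 13(W) are all W)
n=20: W (go to 19, an L position)
n=21: L (options 20(W), 18(W), 15(W) are all W)
n=22: W (go to 21, an L position)
n=23: L (options 22(W), 20(W), 17(W) are all W)
n=24: W (go to 23, an L position)
n=25: W (go to 19, an L position)
n=26: W (go to 23, an L position)
n=27: W (go to 21, an L position)
L entries with 1 ≤ n ≤ 27 (the range starts at n=1): n = 1, 3, 5, 10, 12, 14, 19, 21, 23; that makes 9.

9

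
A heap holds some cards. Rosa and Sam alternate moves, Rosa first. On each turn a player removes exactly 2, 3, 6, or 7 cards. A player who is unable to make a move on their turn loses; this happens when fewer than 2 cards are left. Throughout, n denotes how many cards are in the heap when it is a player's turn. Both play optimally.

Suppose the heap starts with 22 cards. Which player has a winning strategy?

Classify positions by backward induction: terminal positions (no move available) are L. From any other position, the mover wins iff some move reaches an L.
n=0: no move → L
n=1: no move → L
n=2: W (go to 0, an L position)
n=3: W (go to 1, an L position)
n=4: W (go to 1, an L position)
n=5: L (options 3(W), 2(W) are all W)
n=6: W (go to 0, an L position)
n=7: W (go to 5, an L position)
n=8: W (go to 5, an L position)
n=9: L (options 7(W), 6(W), 3(W), 2(W) are all W)
n=10: L (options 8(W), 7(W), 4(W), 3(W) are all W)
n=11: W (go to 9, an L position)
n=12: W (go to 10, an L position)
n=13: W (go to 10, an L position)
n=14: L (options 12(W), 11(W), 8(W), 7(W) are all W)
n=15: W (go to 9, an L position)
n=16: W (go to 14, an L position)
n=17: W (go to 14, an L position)
n=18: L (options 16(W), 15(W), 12(W), 11(W) are all W)
n=19: L (options 17(W), 16(W), 13(W), 12(W) are all W)
n=20: W (go to 18, an L position)
n=21: W (go to 19, an L position)
n=22: W (go to 19, an L position)
From 22 Rosa can remove 3, leaving 19, reaching an L position.

Rosa wins.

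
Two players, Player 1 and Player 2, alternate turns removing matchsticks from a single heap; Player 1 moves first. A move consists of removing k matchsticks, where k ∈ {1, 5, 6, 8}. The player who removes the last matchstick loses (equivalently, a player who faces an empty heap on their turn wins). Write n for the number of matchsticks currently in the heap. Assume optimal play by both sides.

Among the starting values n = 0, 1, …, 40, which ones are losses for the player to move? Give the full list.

1, 3, 5, 12, 14, 16, 23, 25, 27, 34, 36, 38

Build the W/L table. Terminal = W. A non-terminal position is W if it has a move to some L; otherwise it is L.
n=0: no move; the opponent has just taken the last matchstick and therefore loses → W
n=1: →0(W) only, which is W, so L
n=2: →1(L), so W
n=3: →2(W) only, which is W, so L
n=4: →3(L), so W
n=5: →4(W), 0(W) — all W, so L
n=6: →5(L), so W
n=7: →1(L), so W
n=8: →3(L), so W
n=9: →3(L), so W
n=10: →5(L), so W
n=11: →5(L), so W
n=12: →11(W), 7(W), 6(W), 4(W) — all W, so L
n=13: →12(L), so W
n=14: →13(W), 9(W), 8(W), 6(W) — all W, so L
n=15: →14(L), so W
n=16: →15(W), 11(W), 10(W), 8(W) — all W, so L
n=17: →16(L), so W
n=18: →12(L), so W
n=19: →14(L), so W
n=20: →14(L), so W
n=21: →16(L), so W
n=22: →16(L), so W
n=23: →22(W), 18(W), 17(W), 15(W) — all W, so L
n=24: →23(L), so W
n=25: →24(W), 20(W), 19(W), 17(W) — all W, so L
n=26: →25(L), so W
n=27: →26(W), 22(W), 21(W), 19(W) — all W, so L
n=28: →27(L), so W
n=29: →23(L), so W
n=30: →25(L), so W
n=31: →25(L), so W
n=32: →27(L), so W
n=33: →27(L), so W
n=34: →33(W), 29(W), 28(W), 26(W) — all W, so L
n=35: →34(L), so W
n=36: →35(W), 31(W), 30(W), 28(W) — all W, so L
n=37: →36(L), so W
n=38: →37(W), 33(W), 32(W), 30(W) — all W, so L
n=39: →38(L), so W
n=40: →34(L), so W
The losing starting values of n are exactly the entries labelled L in this table (12 of them).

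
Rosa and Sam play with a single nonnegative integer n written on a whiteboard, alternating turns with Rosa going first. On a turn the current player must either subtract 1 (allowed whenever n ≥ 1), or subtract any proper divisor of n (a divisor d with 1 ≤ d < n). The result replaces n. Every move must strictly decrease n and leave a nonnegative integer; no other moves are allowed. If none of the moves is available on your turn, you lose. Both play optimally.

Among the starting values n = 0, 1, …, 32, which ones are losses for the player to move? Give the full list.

0, 2, 5, 7, 9, 11, 13, 15, 17, 19, 21, 23, 25, 27, 29, 31

Positions with no move are L. A position that does have a move is losing for the player to move precisely when every available move leads to a winning position for the opponent. Fill in the labels:
n=0: no move → L
n=1: →0(L), so W
n=2: →1(W) only, which is W, so L
n=3: →2(L), so W
n=4: →2(L), so W
n=5: →4(W) only, which is W, so L
n=6: →5(L), so W
n=7: →6(W) only, which is W, so L
n=8: →7(L), so W
n=9: →6(W), 8(W) — all W, so L
n=10: →5(L), so W
n=11: →10(W) only, which is W, so L
n=12: →9(L), so W
n=13: →12(W) only, which is W, so L
n=14: →7(L), so W
n=15: →10(W), 12(W), 14(W) — all W, so L
n=16: →15(L), so W
n=17: →16(W) only, which is W, so L
n=18: →9(L), so W
n=19: →18(W) only, which is W, so L
n=20: →15(L), so W
n=21: →14(W), 18(W), 20(W) — all W, so L
n=22: →11(L), so W
n=23: →22(W) only, which is W, so L
n=24: →21(L), so W
n=25: →20(W), 24(W) — all W, so L
n=26: →13(L), so W
n=27: →18(W), 24(W), 26(W) — all W, so L
n=28: →21(L), so W
n=29: →28(W) only, which is W, so L
n=30: →15(L), so W
n=31: →30(W) only, which is W, so L
n=32: →31(L), so W
Reading off the rows marked L gives the requested list; there are 16 such values of n.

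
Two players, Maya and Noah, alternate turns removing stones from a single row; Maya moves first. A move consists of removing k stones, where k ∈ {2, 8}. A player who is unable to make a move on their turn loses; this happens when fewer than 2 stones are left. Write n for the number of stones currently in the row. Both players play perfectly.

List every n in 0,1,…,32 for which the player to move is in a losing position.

0, 1, 4, 5, 10, 11, 14, 15, 20, 21, 24, 25, 30, 31

Use the standard recursion: the mover loses at a terminal position; elsewhere, the mover wins exactly when some move hands the opponent an L position.
n=0: no move → L
n=1: no move → L
n=2: can move to 0, which is L ⇒ W
n=3: can move to 1, which is L ⇒ W
n=4: the only move is to 2(W), a W ⇒ L
n=5: the only move is to 3(W), a W ⇒ L
n=6: can move to 4, which is L ⇒ W
n=7: can move to 5, which is L ⇒ W
n=8: can move to 0, which is L ⇒ W
n=9: can move to 1, which is L ⇒ W
n=10: moves to 8(W), 2(W); every one is W ⇒ L
n=11: moves to 9(W), 3(W); every one is W ⇒ L
n=12: can move to 10, which is L ⇒ W
n=13: can move to 11, which is L ⇒ W
n=14: moves to 12(W), 6(W); every one is W ⇒ L
n=15: moves to 13(W), 7(W); every one is W ⇒ L
n=16: can move to 14, which is L ⇒ W
n=17: can move to 15, which is L ⇒ W
n=18: can move to 10, which is L ⇒ W
n=19: can move to 11, which is L ⇒ W
n=20: moves to 18(W), 12(W); every one is W ⇒ L
n=21: moves to 19(W), 13(W); every one is W ⇒ L
n=22: can move to 20, which is L ⇒ W
n=23: can move to 21, which is L ⇒ W
n=24: moves to 22(W), 16(W); every one is W ⇒ L
n=25: moves to 23(W), 17(W); every one is W ⇒ L
n=26: can move to 24, which is L ⇒ W
n=27: can move to 25, which is L ⇒ W
n=28: can move to 20, which is L ⇒ W
n=29: can move to 21, which is L ⇒ W
n=30: moves to 28(W), 22(W); every one is W ⇒ L
n=31: moves to 29(W), 23(W); every one is W ⇒ L
n=32: can move to 30, which is L ⇒ W
The losing starting values of n are exactly the entries labelled L in this table (14 of them).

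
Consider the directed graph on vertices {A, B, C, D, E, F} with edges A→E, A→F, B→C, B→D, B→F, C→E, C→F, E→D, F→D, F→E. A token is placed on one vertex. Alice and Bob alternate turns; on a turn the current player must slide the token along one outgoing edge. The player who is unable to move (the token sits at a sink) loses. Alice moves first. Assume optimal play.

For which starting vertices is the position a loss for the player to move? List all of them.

A, C, D

Positions with no move are L. A position that does have a move is losing for the player to move precisely when every available move leads to a winning position for the opponent. Fill in the labels:
Every edge goes from a vertex to one that appears earlier in the order D, E, F, A, C, B, so processing vertices in that order labels each vertex after all of its successors.
D: no outgoing edge → L
E: reaches L-position D → W
F: reaches L-position D → W
A: only reaches F(W), E(W), all W → L
C: only reaches F(W), E(W), all W → L
B: reaches L-position C → W
Reading off the rows marked L gives the requested list; there are 3 such vertices.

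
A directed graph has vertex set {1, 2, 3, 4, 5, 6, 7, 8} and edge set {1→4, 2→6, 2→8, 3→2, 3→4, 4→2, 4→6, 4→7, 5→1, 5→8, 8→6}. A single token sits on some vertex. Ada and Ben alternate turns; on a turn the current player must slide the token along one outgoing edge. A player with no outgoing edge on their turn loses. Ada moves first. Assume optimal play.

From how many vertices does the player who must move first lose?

Use the standard recursion: the mover loses at a terminal position; elsewhere, the mover wins exactly when some move hands the opponent an L position.
Every edge goes from a vertex to one that appears earlier in the order 6, 7, 8, 2, 4, 1, 5, 3, so processing vertices in that order labels each vertex after all of its successors.
6: no outgoing edge → L
7: no outgoing edge → L
8: →6(L), so W
2: →6(L), so W
4: →7(L), so W
1: →4(W) only, which is W, so L
5: →1(L), so W
3: →4(W), 2(W) — all W, so L
The L vertices are 1, 3, 6, 7; that is 4 in all.

4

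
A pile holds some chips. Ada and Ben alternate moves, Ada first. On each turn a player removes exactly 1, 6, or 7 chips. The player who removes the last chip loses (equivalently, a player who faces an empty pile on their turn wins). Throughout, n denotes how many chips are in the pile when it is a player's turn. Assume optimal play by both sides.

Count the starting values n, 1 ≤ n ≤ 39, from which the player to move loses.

11

Label each position W (a win for the player to move) or L (a loss). A position with no legal move is W; any other position is W exactly when some move reaches an L, and L when every move reaches a W.
n=0: no move; the opponent has just taken the last chip and therefore loses → W
n=1: only reaches 0(W), which is W → L
n=2: reaches L-position 1 → W
n=3: only reaches 2(W), which is W → L
n=4: reaches L-position 3 → W
n=5: only reaches 4(W), which is W → L
n=6: reaches L-position 5 → W
n=7: reaches L-position 1 → W
n=8: reaches L-position 1 → W
n=9: reaches L-position 3 → W
n=10: reaches L-position 3 → W
n=11: reaches L-position 5 → W
n=12: reaches L-position 5 → W
n=13: only reaches 12(W), 7(W), 6(W), all W → L
n=14: reaches L-position 13 → W
n=15: only reaches 14(W), 9(W), 8(W), all W → L
n=16: reaches L-position 15 → W
n=17: only reaches 16(W), 11(W), 10(W), all W → L
n=18: reaches L-position 17 → W
n=19: reaches L-position 13 → W
n=20: reaches L-position 13 → W
n=21: reaches L-position 15 → W
n=22: reaches L-position 15 → W
n=23: reaches L-position 17 → W
n=24: reaches L-position 17 → W
n=25: only reaches 24(W), 19(W), 18(W), all W → L
n=26: reaches L-position 25 → W
n=27: only reaches 26(W), 21(W), 20(W), all W → L
n=28: reaches L-position 27 → W
n=29: only reaches 28(W), 23(W), 22(W), all W → L
n=30: reaches L-position 29 → W
n=31: reaches L-position 25 → W
n=32: reaches L-position 25 → W
n=33: reaches L-position 27 → W
n=34: reaches L-position 27 → W
n=35: reaches L-position 29 → W
n=36: reaches L-position 29 → W
n=37: only reaches 36(W), 31(W), 30(W), all W → L
n=38: reaches L-position 37 → W
n=39: only reaches 38(W), 33(W), 32(W), all W → L
L entries with 1 ≤ n ≤ 39 (the range starts at n=1): n = 1, 3, 5, 13, 15, 17, 25, 27, 29, 37, 39; that makes 11.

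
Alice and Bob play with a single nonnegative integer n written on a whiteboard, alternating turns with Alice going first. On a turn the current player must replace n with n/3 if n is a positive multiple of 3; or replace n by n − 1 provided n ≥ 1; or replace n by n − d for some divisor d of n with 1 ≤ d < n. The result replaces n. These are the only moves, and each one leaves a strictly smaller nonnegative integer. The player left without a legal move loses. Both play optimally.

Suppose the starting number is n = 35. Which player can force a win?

Alice wins.

Build the W/L table. Terminal = L. A non-terminal position is W if it has a move to some L; otherwise it is L.
n=0: no move → L
n=1: can move to 0, which is L ⇒ W
n=2: the only move is to 1(W), a W ⇒ L
n=3: can move to 2, which is L ⇒ W
n=4: can move to 2, which is L ⇒ W
n=5: the only move is to 4(W), a W ⇒ L
n=6: can move to 2, which is L ⇒ W
n=7: the only move is to 6(W), a W ⇒ L
n=8: can move to 7, which is L ⇒ W
n=9: moves to 3(W), 6(W), 8(W); every one is W ⇒ L
n=10: can move to 5, which is L ⇒ W
n=11: the only move is to 10(W), a W ⇒ L
n=12: can move to 9, which is L ⇒ W
n=13: the only move is to 12(W), a W ⇒ L
n=14: can move to 7, which is L ⇒ W
n=15: can move to 5, which is L ⇒ W
n=16: moves to 8(W), 12(W), 14(W), 15(W); every one is W ⇒ L
n=17: can move to 16, which is L ⇒ W
n=18: can move to 9, which is L ⇒ W
n=19: the only move is to 18(W), a W ⇒ L
n=20: can move to 16, which is L ⇒ W
n=21: can move to 7, which is L ⇒ W
n=22: can move to 11, which is L ⇒ W
n=23: the only move is to 22(W), a W ⇒ L
n=24: can move to 16, which is L ⇒ W
n=25: moves to 20(W), 24(W); every one is W ⇒ L
n=26: can move to 13, which is L ⇒ W
n=27: can move to 9, which is L ⇒ W
n=28: moves to 14(W), 21(W), 24(W), 26(W), 27(W); every one is W ⇒ L
n=29: can move to 28, which is L ⇒ W
n=30: can move to 25, which is L ⇒ W
n=31: the only move is to 30(W), a W ⇒ L
n=32: can move to 16, which is L ⇒ W
n=33: can move to 11, which is L ⇒ W
n=34: moves to 17(W), 32(W), 33(W); every one is W ⇒ L
n=35: can move to 28, which is L ⇒ W
The starting position 35 is W: Alice should move to 28, handing over an L position.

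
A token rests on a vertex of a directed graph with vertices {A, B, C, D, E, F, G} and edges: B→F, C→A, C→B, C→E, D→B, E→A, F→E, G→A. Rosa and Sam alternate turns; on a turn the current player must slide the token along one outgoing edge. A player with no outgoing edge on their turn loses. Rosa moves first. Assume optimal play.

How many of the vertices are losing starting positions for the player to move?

3

Positions with no move are L. A position that does have a move is losing for the player to move precisely when every available move leads to a winning position for the opponent. Fill in the labels:
Every edge goes from a vertex to one that appears earlier in the order A, E, F, G, B, C, D, so processing vertices in that order labels each vertex after all of its successors.
A: no outgoing edge → L
E: →A(L), so W
F: →E(W) only, which is W, so L
G: →A(L), so W
B: →F(L), so W
C: →A(L), so W
D: →B(W) only, which is W, so L
The L vertices are A, D, F; that is 3 in all.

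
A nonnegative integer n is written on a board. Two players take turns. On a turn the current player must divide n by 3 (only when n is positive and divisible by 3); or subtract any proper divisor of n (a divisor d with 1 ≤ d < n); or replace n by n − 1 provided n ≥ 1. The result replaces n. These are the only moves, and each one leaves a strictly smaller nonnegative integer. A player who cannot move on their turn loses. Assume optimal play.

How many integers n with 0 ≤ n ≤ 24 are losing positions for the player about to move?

10

Use the standard recursion: the mover loses at a terminal position; elsewhere, the mover wins exactly when some move hands the opponent an L position.
n=0: no move → L
n=1: can move to 0, which is L ⇒ W
n=2: the only move is to 1(W), a W ⇒ L
n=3: can move to 2, which is L ⇒ W
n=4: can move to 2, which is L ⇒ W
n=5: the only move is to 4(W), a W ⇒ L
n=6: can move to 2, which is L ⇒ W
n=7: the only move is to 6(W), a W ⇒ L
n=8: can move to 7, which is L ⇒ W
n=9: moves to 3(W), 6(W), 8(W); every one is W ⇒ L
n=10: can move to 5, which is L ⇒ W
n=11: the only move is to 10(W), a W ⇒ L
n=12: can move to 9, which is L ⇒ W
n=13: the only move is to 12(W), a W ⇒ L
n=14: can move to 7, which is L ⇒ W
n=15: can move to 5, which is L ⇒ W
n=16: moves to 8(W), 12(W), 14(W), 15(W); every one is W ⇒ L
n=17: can move to 16, which is L ⇒ W
n=18: can move to 9, which is L ⇒ W
n=19: the only move is to 18(W), a W ⇒ L
n=20: can move to 16, which is L ⇒ W
n=21: can move to 7, which is L ⇒ W
n=22: can move to 11, which is L ⇒ W
n=23: the only move is to 22(W), a W ⇒ L
n=24: can move to 16, which is L ⇒ W
L entries with 0 ≤ n ≤ 24: n = 0, 2, 5, 7, 9, 11, 13, 16, 19, 23; that makes 10.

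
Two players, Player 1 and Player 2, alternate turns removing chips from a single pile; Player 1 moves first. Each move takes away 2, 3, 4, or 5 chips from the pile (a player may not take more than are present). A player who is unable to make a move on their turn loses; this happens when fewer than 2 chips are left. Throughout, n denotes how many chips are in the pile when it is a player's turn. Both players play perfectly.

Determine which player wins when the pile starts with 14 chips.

Compute win/loss labels from the base case upward. A position with no move is L. Any other position is W if it can reach an L in one move, else L.
n=0: no move → L
n=1: no move → L
n=2: can move to 0, which is L ⇒ W
n=3: can move to 1, which is L ⇒ W
n=4: can move to 1, which is L ⇒ W
n=5: can move to 1, which is L ⇒ W
n=6: can move to 1, which is L ⇒ W
n=7: moves to 5(W), 4(W), 3(W), 2(W); every one is W ⇒ L
n=8: moves to 6(W), 5(W), 4(W), 3(W); every one is W ⇒ L
n=9: can move to 7, which is L ⇒ W
n=10: can move to 8, which is L ⇒ W
n=11: can move to 8, which is L ⇒ W
n=12: can move to 8, which is L ⇒ W
n=13: can move to 8, which is L ⇒ W
n=14: moves to 12(W), 11(W), 10(W), 9(W); every one is W ⇒ L
Every move from 14 reaches a W position, so the mover loses.

Player 2 wins.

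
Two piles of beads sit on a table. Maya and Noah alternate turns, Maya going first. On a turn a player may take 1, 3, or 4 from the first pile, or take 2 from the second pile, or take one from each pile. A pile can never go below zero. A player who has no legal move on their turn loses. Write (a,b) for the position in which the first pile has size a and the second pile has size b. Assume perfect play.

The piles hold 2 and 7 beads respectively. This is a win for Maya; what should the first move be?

Move to (1,7).

Compute win/loss labels from the base case upward. A position with no move is L. Any other position is W if it can reach an L in one move, else L.
No move ever increases a pile, so every position that can arise here has a ≤ 2 and b ≤ 7; it is enough to label the cells with 0 ≤ a ≤ 2 and 0 ≤ b ≤ 7.
Every move lowers a or b (never raises either), so fill the grid row by row in increasing a, and left to right within a row: each cell's successors are then already labelled.
      b=0  b=1  b=2  b=3  b=4  b=5  b=6  b=7
a=0:    L    L    W    W    L    L    W    W
a=1:    W    W    W    L    W    W    W    L
a=2:    L    L    W    W    W    L    L    W
Cells with no legal move (terminal, hence L): (0,0), (0,1).
The remaining L cells, each justified by listing all of its moves:
(0,4): the only move is to (0,2)(W), a W ⇒ L
(0,5): the only move is to (0,3)(W), a W ⇒ L
(1,3): moves to (0,3)(W), (1,1)(W), (0,2)(W); every one is W ⇒ L
(1,7): moves to (0,7)(W), (1,5)(W), (0,6)(W); every one is W ⇒ L
(2,0): the only move is to (1,0)(W), a W ⇒ L
(2,1): moves to (1,1)(W), (1,0)(W); every one is W ⇒ L
(2,5): moves to (1,5)(W), (2,3)(W), (1,4)(W); every one is W ⇒ L
(2,6): moves to (1,6)(W), (2,4)(W), (1,5)(W); every one is W ⇒ L
Every other cell has at least one move into one of the L cells above, so it is W.
From (2,7), the L positions reachable in one move are: (1,7), (2,5). Any move reaching one of these is winning.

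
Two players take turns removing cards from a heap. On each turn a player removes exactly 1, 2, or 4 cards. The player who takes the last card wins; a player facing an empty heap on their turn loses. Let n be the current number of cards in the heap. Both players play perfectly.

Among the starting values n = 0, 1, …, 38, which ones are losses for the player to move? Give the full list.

0, 3, 6, 9, 12, 15, 18, 21, 24, 27, 30, 33, 36

Classify positions by backward induction: terminal positions (no move available) are L. From any other position, the mover wins iff some move reaches an L.
n=0: no move → L
n=1: reaches L-position 0 → W
n=2: reaches L-position 0 → W
n=3: only reaches 2(W), 1(W), all W → L
n=4: reaches L-position 3 → W
n=5: reaches L-position 3 → W
n=6: only reaches 5(W), 4(W), 2(W), all W → L
n=7: reaches L-position 6 → W
n=8: reaches L-position 6 → W
n=9: only reaches 8(W), 7(W), 5(W), all W → L
n=10: reaches L-position 9 → W
n=11: reaches L-position 9 → W
n=12: only reaches 11(W), 10(W), 8(W), all W → L
n=13: reaches L-position 12 → W
n=14: reaches L-position 12 → W
n=15: only reaches 14(W), 13(W), 11(W), all W → L
n=16: reaches L-position 15 → W
n=17: reaches L-position 15 → W
n=18: only reaches 17(W), 16(W), 14(W), all W → L
n=19: reaches L-position 18 → W
n=20: reaches L-position 18 → W
n=21: only reaches 20(W), 19(W), 17(W), all W → L
n=22: reaches L-position 21 → W
n=23: reaches L-position 21 → W
n=24: only reaches 23(W), 22(W), 20(W), all W → L
n=25: reaches L-position 24 → W
n=26: reaches L-position 24 → W
n=27: only reaches 26(W), 25(W), 23(W), all W → L
n=28: reaches L-position 27 → W
n=29: reaches L-position 27 → W
n=30: only reaches 29(W), 28(W), 26(W), all W → L
n=31: reaches L-position 30 → W
n=32: reaches L-position 30 → W
n=33: only reaches 32(W), 31(W), 29(W), all W → L
n=34: reaches L-position 33 → W
n=35: reaches L-position 33 → W
n=36: only reaches 35(W), 34(W), 32(W), all W → L
n=37: reaches L-position 36 → W
n=38: reaches L-position 36 → W
Reading off the rows marked L gives the requested list; there are 13 such values of n.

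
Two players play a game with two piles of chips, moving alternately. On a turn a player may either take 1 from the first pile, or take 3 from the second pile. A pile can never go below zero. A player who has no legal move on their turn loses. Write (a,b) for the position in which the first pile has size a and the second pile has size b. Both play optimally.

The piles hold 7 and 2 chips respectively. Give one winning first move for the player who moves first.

Move to (6,2).

Compute win/loss labels from the base case upward. A position with no move is L. Any other position is W if it can reach an L in one move, else L.
No move ever increases a pile, so every position that can arise here has a ≤ 7 and b ≤ 2; it is enough to label the cells with 0 ≤ a ≤ 7 and 0 ≤ b ≤ 2.
Every move lowers a or b (never raises either), so fill the grid row by row in increasing a, and left to right within a row: each cell's successors are then already labelled.
      b=0  b=1  b=2
a=0:    L    L    L
a=1:    W    W    W
a=2:    L    L    L
a=3:    W    W    W
a=4:    L    L    L
a=5:    W    W    W
a=6:    L    L    L
a=7:    W    W    W
Cells with no legal move (terminal, hence L): (0,0), (0,1), (0,2).
The remaining L cells, each justified by listing all of its moves:
(2,0): →(1,0)(W) only, which is W, so L
(2,1): →(1,1)(W) only, which is W, so L
(2,2): →(1,2)(W) only, which is W, so L
(4,0): →(3,0)(W) only, which is W, so L
(4,1): →(3,1)(W) only, which is W, so L
(4,2): →(3,2)(W) only, which is W, so L
(6,0): →(5,0)(W) only, which is W, so L
(6,1): →(5,1)(W) only, which is W, so L
(6,2): →(5,2)(W) only, which is W, so L
Every other cell has at least one move into one of the L cells above, so it is W.
From (7,2), the L positions reachable in one move are: (6,2).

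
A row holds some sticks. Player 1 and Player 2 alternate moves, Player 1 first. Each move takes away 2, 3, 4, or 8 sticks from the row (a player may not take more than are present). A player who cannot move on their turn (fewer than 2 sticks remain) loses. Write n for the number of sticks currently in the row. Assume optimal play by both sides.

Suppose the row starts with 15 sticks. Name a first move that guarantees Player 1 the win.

Remove 2, leaving 13.

Use the standard recursion: the mover loses at a terminal position; elsewhere, the mover wins exactly when some move hands the opponent an L position.
n=0: no move → L
n=1: no move → L
n=2: reaches L-position 0 → W
n=3: reaches L-position 1 → W
n=4: reaches L-position 1 → W
n=5: reaches L-position 1 → W
n=6: only reaches 4(W), 3(W), 2(W), all W → L
n=7: only reaches 5(W), 4(W), 3(W), all W → L
n=8: reaches L-position 6 → W
n=9: reaches L-position 7 → W
n=10: reaches L-position 7 → W
n=11: reaches L-position 7 → W
n=12: only reaches 10(W), 9(W), 8(W), 4(W), all W → L
n=13: only reaches 11(W), 10(W), 9(W), 5(W), all W → L
n=14: reaches L-position 12 → W
n=15: reaches L-position 13 → W
From 15, the L positions reachable in one move are: 13, 12, 7. Any move reaching one of these is winning.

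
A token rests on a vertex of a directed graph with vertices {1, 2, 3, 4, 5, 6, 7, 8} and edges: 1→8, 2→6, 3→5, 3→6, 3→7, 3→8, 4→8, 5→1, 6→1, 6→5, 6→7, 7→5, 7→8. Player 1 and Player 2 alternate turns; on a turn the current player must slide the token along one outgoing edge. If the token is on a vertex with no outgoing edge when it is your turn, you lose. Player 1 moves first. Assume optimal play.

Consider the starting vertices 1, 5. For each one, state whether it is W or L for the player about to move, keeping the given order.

1: W, 5: L

Positions with no move are L. A position that does have a move is losing for the player to move precisely when every available move leads to a winning position for the opponent. Fill in the labels:
Every edge goes from a vertex to one that appears earlier in the order 8, 1, 5, 7, 6, 3, 4, 2, so processing vertices in that order labels each vertex after all of its successors.
8: no outgoing edge → L
1: reaches L-position 8 → W
5: only reaches 1(W), which is W → L
7: reaches L-position 5 → W
6: reaches L-position 5 → W
3: reaches L-position 5 → W
4: reaches L-position 8 → W
2: only reaches 6(W), which is W → L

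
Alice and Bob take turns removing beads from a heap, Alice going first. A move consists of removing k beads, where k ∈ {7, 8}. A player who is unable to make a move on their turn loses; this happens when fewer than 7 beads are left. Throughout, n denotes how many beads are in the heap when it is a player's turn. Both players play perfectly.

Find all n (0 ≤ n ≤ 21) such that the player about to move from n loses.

Classify positions by backward induction: terminal positions (no move available) are L. From any other position, the mover wins iff some move reaches an L.
n=0: no move → L
n=1: no move → L
n=2: no move → L
n=3: no move → L
n=4: no move → L
n=5: no move → L
n=6: no move → L
n=7: →0(L), so W
n=8: →1(L), so W
n=9: →2(L), so W
n=10: →3(L), so W
n=11: →4(L), so W
n=12: →5(L), so W
n=13: →6(L), so W
n=14: →6(L), so W
n=15: →8(W), 7(W) — all W, so L
n=16: →9(W), 8(W) — all W, so L
n=17: →10(W), 9(W) — all W, so L
n=18: →11(W), 10(W) — all W, so L
n=19: →12(W), 11(W) — all W, so L
n=20: →13(W), 12(W) — all W, so L
n=21: →14(W), 13(W) — all W, so L
Reading off the rows marked L gives the requested list; there are 14 such values of n.

0, 1, 2, 3, 4, 5, 6, 15, 16, 17, 18, 19, 20, 21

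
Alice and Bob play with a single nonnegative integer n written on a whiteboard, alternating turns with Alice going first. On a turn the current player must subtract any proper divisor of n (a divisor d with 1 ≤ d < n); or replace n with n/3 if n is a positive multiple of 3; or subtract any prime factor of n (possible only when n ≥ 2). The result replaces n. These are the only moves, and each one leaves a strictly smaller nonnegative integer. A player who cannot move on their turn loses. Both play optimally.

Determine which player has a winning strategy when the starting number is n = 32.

Bob wins.

Compute win/loss labels from the base case upward. A position with no move is L. Any other position is W if it can reach an L in one move, else L.
n=0: no move → L
n=1: no move → L
n=2: reaches L-position 0 → W
n=3: reaches L-position 0 → W
n=4: only reaches 2(W), 3(W), all W → L
n=5: reaches L-position 0 → W
n=6: reaches L-position 4 → W
n=7: reaches L-position 0 → W
n=8: reaches L-position 4 → W
n=9: only reaches 3(W), 6(W), 8(W), all W → L
n=10: reaches L-position 9 → W
n=11: reaches L-position 0 → W
n=12: reaches L-position 4 → W
n=13: reaches L-position 0 → W
n=14: only reaches 7(W), 12(W), 13(W), all W → L
n=15: reaches L-position 14 → W
n=16: reaches L-position 14 → W
n=17: reaches L-position 0 → W
n=18: reaches L-position 9 → W
n=19: reaches L-position 0 → W
n=20: only reaches 10(W), 15(W), 16(W), 18(W), 19(W), all W → L
n=21: reaches L-position 14 → W
n=22: reaches L-position 20 → W
n=23: reaches L-position 0 → W
n=24: reaches L-position 20 → W
n=25: reaches L-position 20 → W
n=26: only reaches 13(W), 24(W), 25(W), all W → L
n=27: reaches L-position 9 → W
n=28: reaches L-position 14 → W
n=29: reaches L-position 0 → W
n=30: reaches L-position 20 → W
n=31: reaches L-position 0 → W
n=32: only reaches 16(W), 24(W), 28(W), 30(W), 31(W), all W → L
Every move from 32 reaches a W position, so the mover loses.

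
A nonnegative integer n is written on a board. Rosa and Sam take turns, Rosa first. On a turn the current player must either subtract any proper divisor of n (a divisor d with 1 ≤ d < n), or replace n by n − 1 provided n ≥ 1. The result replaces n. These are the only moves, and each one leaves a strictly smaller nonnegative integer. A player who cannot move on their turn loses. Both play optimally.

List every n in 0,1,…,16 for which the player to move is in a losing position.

Work bottom-up. With no move the player to move loses. Otherwise the position is W if at least one move leads to an L position for the opponent, and L if every move leads to a W.
n=0: no move → L
n=1: →0(L), so W
n=2: →1(W) only, which is W, so L
n=3: →2(L), so W
n=4: →2(L), so W
n=5: →4(W) only, which is W, so L
n=6: →5(L), so W
n=7: →6(W) only, which is W, so L
n=8: →7(L), so W
n=9: →6(W), 8(W) — all W, so L
n=10: →5(L), so W
n=11: →10(W) only, which is W, so L
n=12: →9(L), so W
n=13: →12(W) only, which is W, so L
n=14: →7(L), so W
n=15: →10(W), 12(W), 14(W) — all W, so L
n=16: →15(L), so W
Reading off the rows marked L gives the requested list; there are 8 such values of n.

0, 2, 5, 7, 9, 11, 13, 15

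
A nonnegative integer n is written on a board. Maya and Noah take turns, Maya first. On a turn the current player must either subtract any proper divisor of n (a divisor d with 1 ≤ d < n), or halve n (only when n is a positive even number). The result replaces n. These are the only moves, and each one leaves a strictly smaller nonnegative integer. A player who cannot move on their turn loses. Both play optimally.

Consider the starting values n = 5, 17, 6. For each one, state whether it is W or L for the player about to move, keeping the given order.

Compute win/loss labels from the base case upward. A position with no move is L. Any other position is W if it can reach an L in one move, else L.
n=0: no move → L
n=1: no move → L
n=2: →1(L), so W
n=3: →2(W) only, which is W, so L
n=4: →3(L), so W
n=5: →4(W) only, which is W, so L
n=6: →3(L), so W
n=7: →6(W) only, which is W, so L
n=8: →7(L), so W
n=9: →6(W), 8(W) — all W, so L
n=10: →5(L), so W
n=11: →10(W) only, which is W, so L
n=12: →9(L), so W
n=13: →12(W) only, which is W, so L
n=14: →7(L), so W
n=15: →10(W), 12(W), 14(W) — all W, so L
n=16: →15(L), so W
n=17: →16(W) only, which is W, so L

5: L, 17: L, 6: W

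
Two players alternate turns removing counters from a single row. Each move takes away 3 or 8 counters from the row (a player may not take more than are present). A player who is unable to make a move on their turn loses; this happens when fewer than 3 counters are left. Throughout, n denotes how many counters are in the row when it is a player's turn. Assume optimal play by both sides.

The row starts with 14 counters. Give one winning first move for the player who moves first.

Classify positions by backward induction: terminal positions (no move available) are L. From any other position, the mover wins iff some move reaches an L.
n=0: no move → L
n=1: no move → L
n=2: no move → L
n=3: can move to 0, which is L ⇒ W
n=4: can move to 1, which is L ⇒ W
n=5: can move to 2, which is L ⇒ W
n=6: the only move is to 3(W), a W ⇒ L
n=7: the only move is to 4(W), a W ⇒ L
n=8: can move to 0, which is L ⇒ W
n=9: can move to 6, which is L ⇒ W
n=10: can move to 7, which is L ⇒ W
n=11: moves to 8(W), 3(W); every one is W ⇒ L
n=12: moves to 9(W), 4(W); every one is W ⇒ L
n=13: moves to 10(W), 5(W); every one is W ⇒ L
n=14: can move to 11, which is L ⇒ W
From 14, the L positions reachable in one move are: 11, 6. Any move reaching one of these is winning.

Remove 3, leaving 11.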